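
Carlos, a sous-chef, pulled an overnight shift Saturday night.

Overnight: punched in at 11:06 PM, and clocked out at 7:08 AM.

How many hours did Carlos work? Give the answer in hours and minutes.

Overnight: 11:06 PM → midnight = 0 h 54 min; midnight → 7:08 AM = 7 h 8 min; span 8 h 2 min

8 h 2 min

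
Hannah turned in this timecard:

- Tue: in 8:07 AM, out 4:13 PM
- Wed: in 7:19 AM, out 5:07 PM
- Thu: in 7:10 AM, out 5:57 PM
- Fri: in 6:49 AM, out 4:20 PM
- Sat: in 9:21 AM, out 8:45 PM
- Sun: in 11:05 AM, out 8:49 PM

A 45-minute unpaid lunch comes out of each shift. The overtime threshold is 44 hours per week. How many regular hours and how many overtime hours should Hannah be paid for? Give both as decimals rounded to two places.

Regular 44.00 hours, overtime 10.83 hours

Tue: 8:07 AM–4:13 PM = 8 h 6 min; less 45 min break → 7 h 21 min
Wed: 7:19 AM–5:07 PM = 9 h 48 min; less 45 min break → 9 h 3 min
Thu: 7:10 AM–5:57 PM = 10 h 47 min; less 45 min break → 10 h 2 min
Fri: 6:49 AM–4:20 PM = 9 h 31 min; less 45 min break → 8 h 46 min
Sat: 9:21 AM–8:45 PM = 11 h 24 min; less 45 min break → 10 h 39 min
Sun: 11:05 AM–8:49 PM = 9 h 44 min; less 45 min break → 8 h 59 min
Total worked: 54 h 50 min = 54.83 h.
Threshold 44 h → overtime 10 h 50 min, regular 44 h 0 min.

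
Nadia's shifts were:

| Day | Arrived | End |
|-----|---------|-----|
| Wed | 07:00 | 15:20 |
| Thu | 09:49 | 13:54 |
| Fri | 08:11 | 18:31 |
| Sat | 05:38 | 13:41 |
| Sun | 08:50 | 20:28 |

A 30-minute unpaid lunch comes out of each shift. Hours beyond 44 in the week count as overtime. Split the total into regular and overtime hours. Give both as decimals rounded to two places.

Regular 39.93 hours, overtime 0.00 hours

Wed: 07:00–15:20 = 8 h 20 min; less 30 min break → 7 h 50 min
Thu: 09:49–13:54 = 4 h 5 min; less 30 min break → 3 h 35 min
Fri: 08:11–18:31 = 10 h 20 min; less 30 min break → 9 h 50 min
Sat: 05:38–13:41 = 8 h 3 min; less 30 min break → 7 h 33 min
Sun: 08:50–20:28 = 11 h 38 min; less 30 min break → 11 h 8 min
Total worked: 39 h 56 min = 39.93 h.
Threshold 44 h → overtime 0 h 0 min, regular 39 h 56 min.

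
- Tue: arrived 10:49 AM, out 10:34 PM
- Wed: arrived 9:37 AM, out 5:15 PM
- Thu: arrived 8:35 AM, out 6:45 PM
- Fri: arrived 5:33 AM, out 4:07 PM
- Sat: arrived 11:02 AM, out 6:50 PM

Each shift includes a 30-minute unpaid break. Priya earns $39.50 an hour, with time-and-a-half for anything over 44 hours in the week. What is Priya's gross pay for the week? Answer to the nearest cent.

Tue: 10:49 AM–10:34 PM = 11 h 45 min; less 30 min break → 11 h 15 min
Wed: 9:37 AM–5:15 PM = 7 h 38 min; less 30 min break → 7 h 8 min
Thu: 8:35 AM–6:45 PM = 10 h 10 min; less 30 min break → 9 h 40 min
Fri: 5:33 AM–4:07 PM = 10 h 34 min; less 30 min break → 10 h 4 min
Sat: 11:02 AM–6:50 PM = 7 h 48 min; less 30 min break → 7 h 18 min
Total worked: 45 h 25 min = 2725 min.
Regular 44 h 0 min = 2640 min at $39.50/h; overtime 1 h 25 min = 85 min at $59.25/h.
Pay = (2640 × $39.50 + 85 × $59.25) ÷ 60 = $1821.94.

$1821.94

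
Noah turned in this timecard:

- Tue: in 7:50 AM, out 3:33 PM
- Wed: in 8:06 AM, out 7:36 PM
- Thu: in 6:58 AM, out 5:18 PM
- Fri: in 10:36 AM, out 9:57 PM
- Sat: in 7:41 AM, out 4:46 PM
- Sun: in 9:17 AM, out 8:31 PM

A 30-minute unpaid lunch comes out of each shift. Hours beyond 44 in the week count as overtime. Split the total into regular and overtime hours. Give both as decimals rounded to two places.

Tue: 7:50 AM–3:33 PM = 7 h 43 min; less 30 min break → 7 h 13 min
Wed: 8:06 AM–7:36 PM = 11 h 30 min; less 30 min break → 11 h 0 min
Thu: 6:58 AM–5:18 PM = 10 h 20 min; less 30 min break → 9 h 50 min
Fri: 10:36 AM–9:57 PM = 11 h 21 min; less 30 min break → 10 h 51 min
Sat: 7:41 AM–4:46 PM = 9 h 5 min; less 30 min break → 8 h 35 min
Sun: 9:17 AM–8:31 PM = 11 h 14 min; less 30 min break → 10 h 44 min
Total worked: 58 h 13 min = 58.22 h.
Threshold 44 h → overtime 14 h 13 min, regular 44 h 0 min.

Regular 44.00 hours, overtime 14.22 hours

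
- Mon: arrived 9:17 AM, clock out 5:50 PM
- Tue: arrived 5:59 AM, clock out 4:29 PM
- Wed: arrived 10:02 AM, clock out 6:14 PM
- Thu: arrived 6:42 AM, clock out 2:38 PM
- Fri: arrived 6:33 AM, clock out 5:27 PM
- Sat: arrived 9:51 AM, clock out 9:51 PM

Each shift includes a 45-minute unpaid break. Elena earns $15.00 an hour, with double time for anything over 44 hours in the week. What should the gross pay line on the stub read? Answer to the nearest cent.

Mon: 9:17 AM–5:50 PM = 8 h 33 min; less 45 min break → 7 h 48 min
Tue: 5:59 AM–4:29 PM = 10 h 30 min; less 45 min break → 9 h 45 min
Wed: 10:02 AM–6:14 PM = 8 h 12 min; less 45 min break → 7 h 27 min
Thu: 6:42 AM–2:38 PM = 7 h 56 min; less 45 min break → 7 h 11 min
Fri: 6:33 AM–5:27 PM = 10 h 54 min; less 45 min break → 10 h 9 min
Sat: 9:51 AM–9:51 PM = 12 h 0 min; less 45 min break → 11 h 15 min
Total worked: 53 h 35 min = 3215 min.
Regular 44 h 0 min = 2640 min at $15.00/h; overtime 9 h 35 min = 575 min at $30.00/h.
Pay = (2640 × $15.00 + 575 × $30.00) ÷ 60 = $947.50.

$947.50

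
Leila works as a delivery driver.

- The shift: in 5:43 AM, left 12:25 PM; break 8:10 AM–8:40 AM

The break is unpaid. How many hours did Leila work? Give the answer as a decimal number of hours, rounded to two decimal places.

6.20 hours

The shift: 5:43 AM–12:25 PM = 6 h 42 min; less 30 min break → 6 h 12 min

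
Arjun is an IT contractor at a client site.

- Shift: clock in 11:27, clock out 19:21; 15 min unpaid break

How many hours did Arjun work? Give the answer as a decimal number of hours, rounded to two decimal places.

7.65 hours

Shift: 11:27–19:21 = 7 h 54 min; less 15 min break → 7 h 39 min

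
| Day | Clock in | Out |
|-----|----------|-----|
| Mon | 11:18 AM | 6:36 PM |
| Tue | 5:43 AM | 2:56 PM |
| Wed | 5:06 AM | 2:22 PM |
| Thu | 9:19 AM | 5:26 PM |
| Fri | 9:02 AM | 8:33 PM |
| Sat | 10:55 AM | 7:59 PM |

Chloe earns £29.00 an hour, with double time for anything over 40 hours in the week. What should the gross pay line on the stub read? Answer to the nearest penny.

Mon: 11:18 AM–6:36 PM = 7 h 18 min
Tue: 5:43 AM–2:56 PM = 9 h 13 min
Wed: 5:06 AM–2:22 PM = 9 h 16 min
Thu: 9:19 AM–5:26 PM = 8 h 7 min
Fri: 9:02 AM–8:33 PM = 11 h 31 min
Sat: 10:55 AM–7:59 PM = 9 h 4 min
Total worked: 54 h 29 min = 3269 min.
Regular 40 h 0 min = 2400 min at £29.00/h; overtime 14 h 29 min = 869 min at £58.00/h.
Pay = (2400 × £29.00 + 869 × £58.00) ÷ 60 = £2000.03.

£2000.03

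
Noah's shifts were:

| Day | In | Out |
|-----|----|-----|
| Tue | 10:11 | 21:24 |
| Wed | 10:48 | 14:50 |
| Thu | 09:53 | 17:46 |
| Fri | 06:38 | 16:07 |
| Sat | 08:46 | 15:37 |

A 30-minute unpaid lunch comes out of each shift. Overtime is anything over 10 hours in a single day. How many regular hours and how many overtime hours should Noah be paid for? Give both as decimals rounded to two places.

Tue: 10:11–21:24 = 11 h 13 min; less 30 min break → 10 h 43 min
Wed: 10:48–14:50 = 4 h 2 min; less 30 min break → 3 h 32 min
Thu: 09:53–17:46 = 7 h 53 min; less 30 min break → 7 h 23 min
Fri: 06:38–16:07 = 9 h 29 min; less 30 min break → 8 h 59 min
Sat: 08:46–15:37 = 6 h 51 min; less 30 min break → 6 h 21 min
Tue reg 10 h 0 min / OT 0 h 43 min; Wed reg 3 h 32 min / OT 0 h 0 min; Thu reg 7 h 23 min / OT 0 h 0 min; Fri reg 8 h 59 min / OT 0 h 0 min; Sat reg 6 h 21 min / OT 0 h 0 min.
Totals: regular 36 h 15 min, overtime 0 h 43 min.

Regular 36.25 hours, overtime 0.72 hours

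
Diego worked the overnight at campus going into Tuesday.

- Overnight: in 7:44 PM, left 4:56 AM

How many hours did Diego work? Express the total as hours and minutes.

9 h 12 min

Overnight: 7:44 PM → midnight = 4 h 16 min; midnight → 4:56 AM = 4 h 56 min; span 9 h 12 min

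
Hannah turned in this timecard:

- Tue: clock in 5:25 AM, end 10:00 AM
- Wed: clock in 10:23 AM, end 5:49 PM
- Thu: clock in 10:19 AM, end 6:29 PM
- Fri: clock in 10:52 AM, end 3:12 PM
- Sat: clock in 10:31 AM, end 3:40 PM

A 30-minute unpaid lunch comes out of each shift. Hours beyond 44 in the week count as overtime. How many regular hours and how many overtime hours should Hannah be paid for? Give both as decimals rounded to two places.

Regular 27.17 hours, overtime 0.00 hours

Tue: 5:25 AM–10:00 AM = 4 h 35 min; less 30 min break → 4 h 5 min
Wed: 10:23 AM–5:49 PM = 7 h 26 min; less 30 min break → 6 h 56 min
Thu: 10:19 AM–6:29 PM = 8 h 10 min; less 30 min break → 7 h 40 min
Fri: 10:52 AM–3:12 PM = 4 h 20 min; less 30 min break → 3 h 50 min
Sat: 10:31 AM–3:40 PM = 5 h 9 min; less 30 min break → 4 h 39 min
Total worked: 27 h 10 min = 27.17 h.
Threshold 44 h → overtime 0 h 0 min, regular 27 h 10 min.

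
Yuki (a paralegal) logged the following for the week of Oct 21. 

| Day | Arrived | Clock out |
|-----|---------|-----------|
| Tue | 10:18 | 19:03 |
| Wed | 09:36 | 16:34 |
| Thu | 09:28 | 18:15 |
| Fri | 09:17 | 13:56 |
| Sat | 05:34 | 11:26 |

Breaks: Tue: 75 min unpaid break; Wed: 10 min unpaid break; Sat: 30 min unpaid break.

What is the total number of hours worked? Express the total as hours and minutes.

Tue: 10:18–19:03 = 8 h 45 min; less 75 min break → 7 h 30 min
Wed: 09:36–16:34 = 6 h 58 min; less 10 min break → 6 h 48 min
Thu: 09:28–18:15 = 8 h 47 min
Fri: 09:17–13:56 = 4 h 39 min
Sat: 05:34–11:26 = 5 h 52 min; less 30 min break → 5 h 22 min
Total: 7 h 30 min + 6 h 48 min + 8 h 47 min + 4 h 39 min + 5 h 22 min = 33 h 6 min.

33 h 6 min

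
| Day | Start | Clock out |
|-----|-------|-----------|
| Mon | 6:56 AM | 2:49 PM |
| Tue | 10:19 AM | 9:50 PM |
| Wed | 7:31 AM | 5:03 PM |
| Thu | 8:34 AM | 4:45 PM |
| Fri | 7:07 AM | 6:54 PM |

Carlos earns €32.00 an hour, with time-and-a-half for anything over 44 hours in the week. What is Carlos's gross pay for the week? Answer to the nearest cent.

€1643.20

Mon: 6:56 AM–2:49 PM = 7 h 53 min
Tue: 10:19 AM–9:50 PM = 11 h 31 min
Wed: 7:31 AM–5:03 PM = 9 h 32 min
Thu: 8:34 AM–4:45 PM = 8 h 11 min
Fri: 7:07 AM–6:54 PM = 11 h 47 min
Total worked: 48 h 54 min = 2934 min.
Regular 44 h 0 min = 2640 min at €32.00/h; overtime 4 h 54 min = 294 min at €48.00/h.
Pay = (2640 × €32.00 + 294 × €48.00) ÷ 60 = €1643.20.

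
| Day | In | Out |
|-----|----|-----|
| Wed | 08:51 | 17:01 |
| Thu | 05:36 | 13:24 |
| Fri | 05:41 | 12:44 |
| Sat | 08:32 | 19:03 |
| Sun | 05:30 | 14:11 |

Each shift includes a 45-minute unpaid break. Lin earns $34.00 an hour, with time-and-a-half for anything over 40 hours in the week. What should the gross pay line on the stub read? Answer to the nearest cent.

$1307.87

Wed: 08:51–17:01 = 8 h 10 min; less 45 min break → 7 h 25 min
Thu: 05:36–13:24 = 7 h 48 min; less 45 min break → 7 h 3 min
Fri: 05:41–12:44 = 7 h 3 min; less 45 min break → 6 h 18 min
Sat: 08:32–19:03 = 10 h 31 min; less 45 min break → 9 h 46 min
Sun: 05:30–14:11 = 8 h 41 min; less 45 min break → 7 h 56 min
Total worked: 38 h 28 min = 2308 min.
Regular 38 h 28 min = 2308 min at $34.00/h; overtime 0 h 0 min = 0 min at $51.00/h.
Pay = (2308 × $34.00 + 0 × $51.00) ÷ 60 = $1307.87.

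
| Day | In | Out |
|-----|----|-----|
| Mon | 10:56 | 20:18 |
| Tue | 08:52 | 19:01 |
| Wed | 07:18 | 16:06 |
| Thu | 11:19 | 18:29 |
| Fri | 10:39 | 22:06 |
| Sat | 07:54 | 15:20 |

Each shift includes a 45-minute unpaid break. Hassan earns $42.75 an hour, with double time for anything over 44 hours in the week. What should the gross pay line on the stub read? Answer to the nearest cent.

Mon: 10:56–20:18 = 9 h 22 min; less 45 min break → 8 h 37 min
Tue: 08:52–19:01 = 10 h 9 min; less 45 min break → 9 h 24 min
Wed: 07:18–16:06 = 8 h 48 min; less 45 min break → 8 h 3 min
Thu: 11:19–18:29 = 7 h 10 min; less 45 min break → 6 h 25 min
Fri: 10:39–22:06 = 11 h 27 min; less 45 min break → 10 h 42 min
Sat: 07:54–15:20 = 7 h 26 min; less 45 min break → 6 h 41 min
Total worked: 49 h 52 min = 2992 min.
Regular 44 h 0 min = 2640 min at $42.75/h; overtime 5 h 52 min = 352 min at $85.50/h.
Pay = (2640 × $42.75 + 352 × $85.50) ÷ 60 = $2382.60.

$2382.60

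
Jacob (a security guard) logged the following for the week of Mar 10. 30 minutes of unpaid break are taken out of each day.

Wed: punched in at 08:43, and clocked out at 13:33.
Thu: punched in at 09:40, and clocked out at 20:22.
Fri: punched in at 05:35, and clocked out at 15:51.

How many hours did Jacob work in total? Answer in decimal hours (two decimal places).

24.30 hours

Wed: 08:43–13:33 = 4 h 50 min; less 30 min break → 4 h 20 min
Thu: 09:40–20:22 = 10 h 42 min; less 30 min break → 10 h 12 min
Fri: 05:35–15:51 = 10 h 16 min; less 30 min break → 9 h 46 min
Total: 4 h 20 min + 10 h 12 min + 9 h 46 min = 24 h 18 min.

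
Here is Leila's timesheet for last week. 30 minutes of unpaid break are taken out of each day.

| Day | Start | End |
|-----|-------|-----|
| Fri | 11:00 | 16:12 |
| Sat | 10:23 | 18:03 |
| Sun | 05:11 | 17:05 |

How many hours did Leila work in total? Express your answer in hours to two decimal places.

Fri: 11:00–16:12 = 5 h 12 min; less 30 min break → 4 h 42 min
Sat: 10:23–18:03 = 7 h 40 min; less 30 min break → 7 h 10 min
Sun: 05:11–17:05 = 11 h 54 min; less 30 min break → 11 h 24 min
Total: 4 h 42 min + 7 h 10 min + 11 h 24 min = 23 h 16 min.

23.27 hours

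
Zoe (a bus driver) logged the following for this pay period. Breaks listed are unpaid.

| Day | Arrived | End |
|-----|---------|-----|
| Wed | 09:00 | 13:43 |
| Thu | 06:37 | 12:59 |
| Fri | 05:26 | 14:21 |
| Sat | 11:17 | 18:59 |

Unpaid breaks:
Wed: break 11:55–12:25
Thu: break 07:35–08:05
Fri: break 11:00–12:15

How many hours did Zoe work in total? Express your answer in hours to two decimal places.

Wed: 09:00–13:43 = 4 h 43 min; less 30 min break → 4 h 13 min
Thu: 06:37–12:59 = 6 h 22 min; less 30 min break → 5 h 52 min
Fri: 05:26–14:21 = 8 h 55 min; less 75 min break → 7 h 40 min
Sat: 11:17–18:59 = 7 h 42 min
Total: 4 h 13 min + 5 h 52 min + 7 h 40 min + 7 h 42 min = 25 h 27 min.

25.45 hours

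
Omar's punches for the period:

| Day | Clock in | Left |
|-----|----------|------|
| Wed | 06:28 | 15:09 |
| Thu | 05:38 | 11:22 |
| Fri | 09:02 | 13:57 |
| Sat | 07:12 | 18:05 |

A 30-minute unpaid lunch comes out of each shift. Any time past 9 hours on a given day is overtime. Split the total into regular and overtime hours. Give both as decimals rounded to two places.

Wed: 06:28–15:09 = 8 h 41 min; less 30 min break → 8 h 11 min
Thu: 05:38–11:22 = 5 h 44 min; less 30 min break → 5 h 14 min
Fri: 09:02–13:57 = 4 h 55 min; less 30 min break → 4 h 25 min
Sat: 07:12–18:05 = 10 h 53 min; less 30 min break → 10 h 23 min
Wed reg 8 h 11 min / OT 0 h 0 min; Thu reg 5 h 14 min / OT 0 h 0 min; Fri reg 4 h 25 min / OT 0 h 0 min; Sat reg 9 h 0 min / OT 1 h 23 min.
Totals: regular 26 h 50 min, overtime 1 h 23 min.

Regular 26.83 hours, overtime 1.38 hours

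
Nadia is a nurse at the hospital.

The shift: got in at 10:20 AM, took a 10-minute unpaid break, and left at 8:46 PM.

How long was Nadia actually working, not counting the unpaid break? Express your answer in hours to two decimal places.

10.27 hours

The shift: 10:20 AM–8:46 PM = 10 h 26 min; less 10 min break → 10 h 16 min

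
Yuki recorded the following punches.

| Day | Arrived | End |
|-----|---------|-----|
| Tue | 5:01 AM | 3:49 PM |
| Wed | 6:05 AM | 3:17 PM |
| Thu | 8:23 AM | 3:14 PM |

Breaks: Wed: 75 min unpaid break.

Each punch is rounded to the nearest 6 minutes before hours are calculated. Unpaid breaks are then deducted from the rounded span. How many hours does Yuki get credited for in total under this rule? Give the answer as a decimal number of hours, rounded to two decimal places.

25.55 hours

Tue: in 5:01 AM→5:00 AM, out 3:49 PM→3:48 PM; 10 h 48 min
Wed: in 6:05 AM→6:06 AM, out 3:17 PM→3:18 PM; 9 h 12 min − 75 min = 7 h 57 min
Thu: in 8:23 AM→8:24 AM, out 3:14 PM→3:12 PM; 6 h 48 min
Total credited: 25 h 33 min.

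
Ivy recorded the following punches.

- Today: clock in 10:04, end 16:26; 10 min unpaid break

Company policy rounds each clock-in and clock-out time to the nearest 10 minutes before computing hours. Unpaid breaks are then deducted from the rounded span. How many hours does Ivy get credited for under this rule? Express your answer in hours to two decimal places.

6.33 hours

Today: in 10:04→10:00, out 16:26→16:30; 6 h 30 min − 10 min = 6 h 20 min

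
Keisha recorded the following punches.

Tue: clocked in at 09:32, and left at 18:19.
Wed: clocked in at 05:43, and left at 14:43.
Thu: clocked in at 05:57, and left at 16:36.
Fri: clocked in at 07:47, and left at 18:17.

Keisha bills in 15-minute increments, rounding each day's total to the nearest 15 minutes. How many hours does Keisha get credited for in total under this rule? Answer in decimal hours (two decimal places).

39.00 hours

Tue: 09:32–18:19 = 8 h 47 min → rounds to 8 h 45 min
Wed: 05:43–14:43 = 9 h 0 min → rounds to 9 h 0 min
Thu: 05:57–16:36 = 10 h 39 min → rounds to 10 h 45 min
Fri: 07:47–18:17 = 10 h 30 min → rounds to 10 h 30 min
Total credited: 39 h 0 min.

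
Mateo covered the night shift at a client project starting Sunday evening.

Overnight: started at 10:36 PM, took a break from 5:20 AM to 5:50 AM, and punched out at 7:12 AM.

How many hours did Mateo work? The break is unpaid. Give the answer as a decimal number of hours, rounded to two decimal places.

Overnight: 10:36 PM → midnight = 1 h 24 min; midnight → 7:12 AM = 7 h 12 min; span 8 h 36 min; less 30 min break → 8 h 6 min

8.10 hours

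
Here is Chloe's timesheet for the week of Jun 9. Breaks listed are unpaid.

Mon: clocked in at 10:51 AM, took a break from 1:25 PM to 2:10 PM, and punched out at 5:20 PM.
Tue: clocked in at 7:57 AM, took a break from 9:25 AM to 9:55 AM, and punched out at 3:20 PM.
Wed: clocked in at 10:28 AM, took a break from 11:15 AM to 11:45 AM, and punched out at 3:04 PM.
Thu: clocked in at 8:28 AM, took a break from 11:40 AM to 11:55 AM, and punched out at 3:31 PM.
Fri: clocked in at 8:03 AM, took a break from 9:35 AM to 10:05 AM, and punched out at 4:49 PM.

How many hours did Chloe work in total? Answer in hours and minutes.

Mon: 10:51 AM–5:20 PM = 6 h 29 min; less 45 min break → 5 h 44 min
Tue: 7:57 AM–3:20 PM = 7 h 23 min; less 30 min break → 6 h 53 min
Wed: 10:28 AM–3:04 PM = 4 h 36 min; less 30 min break → 4 h 6 min
Thu: 8:28 AM–3:31 PM = 7 h 3 min; less 15 min break → 6 h 48 min
Fri: 8:03 AM–4:49 PM = 8 h 46 min; less 30 min break → 8 h 16 min
Total: 5 h 44 min + 6 h 53 min + 4 h 6 min + 6 h 48 min + 8 h 16 min = 31 h 47 min.

31 h 47 min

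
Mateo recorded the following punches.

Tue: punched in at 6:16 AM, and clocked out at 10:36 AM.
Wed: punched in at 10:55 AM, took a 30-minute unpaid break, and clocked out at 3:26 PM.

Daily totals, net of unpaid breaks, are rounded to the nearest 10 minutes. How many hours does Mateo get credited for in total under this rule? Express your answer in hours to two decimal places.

Tue: 6:16 AM–10:36 AM = 4 h 20 min → rounds to 4 h 20 min
Wed: 10:55 AM–3:26 PM = 4 h 31 min − 30 min = 4 h 1 min → rounds to 4 h 0 min
Total credited: 8 h 20 min.

8.33 hours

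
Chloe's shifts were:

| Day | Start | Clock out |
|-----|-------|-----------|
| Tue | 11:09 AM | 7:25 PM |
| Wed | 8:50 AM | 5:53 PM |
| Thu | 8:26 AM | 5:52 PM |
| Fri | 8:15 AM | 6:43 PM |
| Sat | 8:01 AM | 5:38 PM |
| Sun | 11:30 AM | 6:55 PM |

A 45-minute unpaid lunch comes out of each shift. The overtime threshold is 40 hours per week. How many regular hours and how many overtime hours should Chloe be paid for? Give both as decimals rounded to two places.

Tue: 11:09 AM–7:25 PM = 8 h 16 min; less 45 min break → 7 h 31 min
Wed: 8:50 AM–5:53 PM = 9 h 3 min; less 45 min break → 8 h 18 min
Thu: 8:26 AM–5:52 PM = 9 h 26 min; less 45 min break → 8 h 41 min
Fri: 8:15 AM–6:43 PM = 10 h 28 min; less 45 min break → 9 h 43 min
Sat: 8:01 AM–5:38 PM = 9 h 37 min; less 45 min break → 8 h 52 min
Sun: 11:30 AM–6:55 PM = 7 h 25 min; less 45 min break → 6 h 40 min
Total worked: 49 h 45 min = 49.75 h.
Threshold 40 h → overtime 9 h 45 min, regular 40 h 0 min.

Regular 40.00 hours, overtime 9.75 hours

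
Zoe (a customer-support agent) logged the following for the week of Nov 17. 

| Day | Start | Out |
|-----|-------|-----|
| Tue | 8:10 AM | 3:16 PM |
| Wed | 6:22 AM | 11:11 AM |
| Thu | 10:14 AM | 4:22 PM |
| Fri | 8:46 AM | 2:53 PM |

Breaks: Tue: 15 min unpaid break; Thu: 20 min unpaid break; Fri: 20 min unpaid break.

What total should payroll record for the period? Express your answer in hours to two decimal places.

23.25 hours

Tue: 8:10 AM–3:16 PM = 7 h 6 min; less 15 min break → 6 h 51 min
Wed: 6:22 AM–11:11 AM = 4 h 49 min
Thu: 10:14 AM–4:22 PM = 6 h 8 min; less 20 min break → 5 h 48 min
Fri: 8:46 AM–2:53 PM = 6 h 7 min; less 20 min break → 5 h 47 min
Total: 6 h 51 min + 4 h 49 min + 5 h 48 min + 5 h 47 min = 23 h 15 min.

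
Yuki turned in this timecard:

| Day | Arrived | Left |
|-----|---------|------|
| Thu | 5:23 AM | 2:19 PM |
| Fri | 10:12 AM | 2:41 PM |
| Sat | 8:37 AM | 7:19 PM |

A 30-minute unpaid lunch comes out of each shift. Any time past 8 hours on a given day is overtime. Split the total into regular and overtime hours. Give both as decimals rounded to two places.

Regular 19.98 hours, overtime 2.63 hours

Thu: 5:23 AM–2:19 PM = 8 h 56 min; less 30 min break → 8 h 26 min
Fri: 10:12 AM–2:41 PM = 4 h 29 min; less 30 min break → 3 h 59 min
Sat: 8:37 AM–7:19 PM = 10 h 42 min; less 30 min break → 10 h 12 min
Thu reg 8 h 0 min / OT 0 h 26 min; Fri reg 3 h 59 min / OT 0 h 0 min; Sat reg 8 h 0 min / OT 2 h 12 min.
Totals: regular 19 h 59 min, overtime 2 h 38 min.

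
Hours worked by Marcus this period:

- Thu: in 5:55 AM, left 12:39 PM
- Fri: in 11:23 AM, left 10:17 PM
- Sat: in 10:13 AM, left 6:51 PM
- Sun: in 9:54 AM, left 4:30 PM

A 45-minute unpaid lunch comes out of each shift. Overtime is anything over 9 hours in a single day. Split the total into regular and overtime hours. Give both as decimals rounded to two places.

Thu: 5:55 AM–12:39 PM = 6 h 44 min; less 45 min break → 5 h 59 min
Fri: 11:23 AM–10:17 PM = 10 h 54 min; less 45 min break → 10 h 9 min
Sat: 10:13 AM–6:51 PM = 8 h 38 min; less 45 min break → 7 h 53 min
Sun: 9:54 AM–4:30 PM = 6 h 36 min; less 45 min break → 5 h 51 min
Thu reg 5 h 59 min / OT 0 h 0 min; Fri reg 9 h 0 min / OT 1 h 9 min; Sat reg 7 h 53 min / OT 0 h 0 min; Sun reg 5 h 51 min / OT 0 h 0 min.
Totals: regular 28 h 43 min, overtime 1 h 9 min.

Regular 28.72 hours, overtime 1.15 hours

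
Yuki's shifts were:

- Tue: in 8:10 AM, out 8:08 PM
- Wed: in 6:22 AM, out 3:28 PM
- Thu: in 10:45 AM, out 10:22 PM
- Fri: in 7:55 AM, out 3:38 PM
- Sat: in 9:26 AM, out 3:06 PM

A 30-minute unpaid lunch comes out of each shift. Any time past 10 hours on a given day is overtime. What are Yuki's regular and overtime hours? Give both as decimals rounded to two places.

Tue: 8:10 AM–8:08 PM = 11 h 58 min; less 30 min break → 11 h 28 min
Wed: 6:22 AM–3:28 PM = 9 h 6 min; less 30 min break → 8 h 36 min
Thu: 10:45 AM–10:22 PM = 11 h 37 min; less 30 min break → 11 h 7 min
Fri: 7:55 AM–3:38 PM = 7 h 43 min; less 30 min break → 7 h 13 min
Sat: 9:26 AM–3:06 PM = 5 h 40 min; less 30 min break → 5 h 10 min
Tue reg 10 h 0 min / OT 1 h 28 min; Wed reg 8 h 36 min / OT 0 h 0 min; Thu reg 10 h 0 min / OT 1 h 7 min; Fri reg 7 h 13 min / OT 0 h 0 min; Sat reg 5 h 10 min / OT 0 h 0 min.
Totals: regular 40 h 59 min, overtime 2 h 35 min.

Regular 40.98 hours, overtime 2.58 hours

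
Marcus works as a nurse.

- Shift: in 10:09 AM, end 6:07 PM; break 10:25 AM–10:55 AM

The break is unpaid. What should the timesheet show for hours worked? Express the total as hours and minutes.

7 h 28 min

Shift: 10:09 AM–6:07 PM = 7 h 58 min; less 30 min break → 7 h 28 min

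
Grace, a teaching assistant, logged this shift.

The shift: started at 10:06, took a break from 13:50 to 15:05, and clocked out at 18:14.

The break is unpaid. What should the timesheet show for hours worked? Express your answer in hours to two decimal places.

The shift: 10:06–18:14 = 8 h 8 min; less 75 min break → 6 h 53 min

6.88 hours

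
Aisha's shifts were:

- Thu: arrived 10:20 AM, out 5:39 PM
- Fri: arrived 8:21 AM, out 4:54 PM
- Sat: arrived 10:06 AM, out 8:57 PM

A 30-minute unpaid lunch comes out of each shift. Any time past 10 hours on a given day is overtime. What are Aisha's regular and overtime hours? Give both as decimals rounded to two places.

Regular 24.87 hours, overtime 0.35 hours

Thu: 10:20 AM–5:39 PM = 7 h 19 min; less 30 min break → 6 h 49 min
Fri: 8:21 AM–4:54 PM = 8 h 33 min; less 30 min break → 8 h 3 min
Sat: 10:06 AM–8:57 PM = 10 h 51 min; less 30 min break → 10 h 21 min
Thu reg 6 h 49 min / OT 0 h 0 min; Fri reg 8 h 3 min / OT 0 h 0 min; Sat reg 10 h 0 min / OT 0 h 21 min.
Totals: regular 24 h 52 min, overtime 0 h 21 min.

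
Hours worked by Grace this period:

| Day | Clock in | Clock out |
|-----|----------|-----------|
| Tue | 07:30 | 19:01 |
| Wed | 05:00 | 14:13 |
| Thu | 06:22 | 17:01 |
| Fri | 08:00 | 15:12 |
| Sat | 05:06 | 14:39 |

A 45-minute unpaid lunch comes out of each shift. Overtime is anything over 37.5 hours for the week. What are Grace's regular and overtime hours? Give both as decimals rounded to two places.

Tue: 07:30–19:01 = 11 h 31 min; less 45 min break → 10 h 46 min
Wed: 05:00–14:13 = 9 h 13 min; less 45 min break → 8 h 28 min
Thu: 06:22–17:01 = 10 h 39 min; less 45 min break → 9 h 54 min
Fri: 08:00–15:12 = 7 h 12 min; less 45 min break → 6 h 27 min
Sat: 05:06–14:39 = 9 h 33 min; less 45 min break → 8 h 48 min
Total worked: 44 h 23 min = 44.38 h.
Threshold 37.5 h → overtime 6 h 53 min, regular 37 h 30 min.

Regular 37.50 hours, overtime 6.88 hours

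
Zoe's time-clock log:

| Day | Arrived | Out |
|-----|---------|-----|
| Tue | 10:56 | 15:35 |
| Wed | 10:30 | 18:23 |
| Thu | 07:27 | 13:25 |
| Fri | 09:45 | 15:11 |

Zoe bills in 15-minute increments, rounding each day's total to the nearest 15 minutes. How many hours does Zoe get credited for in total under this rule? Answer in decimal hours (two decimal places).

Tue: 10:56–15:35 = 4 h 39 min → rounds to 4 h 45 min
Wed: 10:30–18:23 = 7 h 53 min → rounds to 8 h 0 min
Thu: 07:27–13:25 = 5 h 58 min → rounds to 6 h 0 min
Fri: 09:45–15:11 = 5 h 26 min → rounds to 5 h 30 min
Total credited: 24 h 15 min.

24.25 hours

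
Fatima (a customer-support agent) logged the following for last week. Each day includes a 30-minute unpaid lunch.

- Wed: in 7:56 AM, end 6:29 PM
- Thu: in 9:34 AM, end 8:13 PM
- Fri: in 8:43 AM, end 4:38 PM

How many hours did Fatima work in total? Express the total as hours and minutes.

27 h 37 min

Wed: 7:56 AM–6:29 PM = 10 h 33 min; less 30 min break → 10 h 3 min
Thu: 9:34 AM–8:13 PM = 10 h 39 min; less 30 min break → 10 h 9 min
Fri: 8:43 AM–4:38 PM = 7 h 55 min; less 30 min break → 7 h 25 min
Total: 10 h 3 min + 10 h 9 min + 7 h 25 min = 27 h 37 min.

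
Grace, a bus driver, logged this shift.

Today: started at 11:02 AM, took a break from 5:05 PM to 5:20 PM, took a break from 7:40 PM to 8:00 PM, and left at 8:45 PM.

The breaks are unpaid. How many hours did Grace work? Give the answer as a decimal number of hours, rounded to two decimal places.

Today: 11:02 AM–8:45 PM = 9 h 43 min; less 35 min break → 9 h 8 min

9.13 hours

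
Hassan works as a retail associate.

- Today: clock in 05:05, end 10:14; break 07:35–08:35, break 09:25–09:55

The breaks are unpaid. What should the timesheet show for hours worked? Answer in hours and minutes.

3 h 39 min

Today: 05:05–10:14 = 5 h 9 min; less 90 min break → 3 h 39 min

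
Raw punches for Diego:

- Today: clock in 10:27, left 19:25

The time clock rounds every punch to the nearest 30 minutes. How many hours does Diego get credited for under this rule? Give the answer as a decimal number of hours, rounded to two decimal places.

Today: in 10:27→10:30, out 19:25→19:30; 9 h 0 min

9.00 hours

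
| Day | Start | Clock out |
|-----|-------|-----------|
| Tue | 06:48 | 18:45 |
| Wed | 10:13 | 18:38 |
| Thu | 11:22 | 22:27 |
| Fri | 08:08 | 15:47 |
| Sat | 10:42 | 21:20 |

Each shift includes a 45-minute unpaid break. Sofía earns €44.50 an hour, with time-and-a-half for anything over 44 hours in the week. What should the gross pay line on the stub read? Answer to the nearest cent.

€2090.39

Tue: 06:48–18:45 = 11 h 57 min; less 45 min break → 11 h 12 min
Wed: 10:13–18:38 = 8 h 25 min; less 45 min break → 7 h 40 min
Thu: 11:22–22:27 = 11 h 5 min; less 45 min break → 10 h 20 min
Fri: 08:08–15:47 = 7 h 39 min; less 45 min break → 6 h 54 min
Sat: 10:42–21:20 = 10 h 38 min; less 45 min break → 9 h 53 min
Total worked: 45 h 59 min = 2759 min.
Regular 44 h 0 min = 2640 min at €44.50/h; overtime 1 h 59 min = 119 min at €66.75/h.
Pay = (2640 × €44.50 + 119 × €66.75) ÷ 60 = €2090.39.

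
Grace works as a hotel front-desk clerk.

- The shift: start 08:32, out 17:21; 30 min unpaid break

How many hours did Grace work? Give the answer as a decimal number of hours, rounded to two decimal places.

The shift: 08:32–17:21 = 8 h 49 min; less 30 min break → 8 h 19 min

8.32 hours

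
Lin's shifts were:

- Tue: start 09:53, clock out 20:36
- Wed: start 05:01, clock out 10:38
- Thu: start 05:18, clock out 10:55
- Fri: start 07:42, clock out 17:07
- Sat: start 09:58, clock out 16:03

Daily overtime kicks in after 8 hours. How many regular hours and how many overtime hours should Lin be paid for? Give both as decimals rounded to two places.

Tue: 09:53–20:36 = 10 h 43 min
Wed: 05:01–10:38 = 5 h 37 min
Thu: 05:18–10:55 = 5 h 37 min
Fri: 07:42–17:07 = 9 h 25 min
Sat: 09:58–16:03 = 6 h 5 min
Tue reg 8 h 0 min / OT 2 h 43 min; Wed reg 5 h 37 min / OT 0 h 0 min; Thu reg 5 h 37 min / OT 0 h 0 min; Fri reg 8 h 0 min / OT 1 h 25 min; Sat reg 6 h 5 min / OT 0 h 0 min.
Totals: regular 33 h 19 min, overtime 4 h 8 min.

Regular 33.32 hours, overtime 4.13 hours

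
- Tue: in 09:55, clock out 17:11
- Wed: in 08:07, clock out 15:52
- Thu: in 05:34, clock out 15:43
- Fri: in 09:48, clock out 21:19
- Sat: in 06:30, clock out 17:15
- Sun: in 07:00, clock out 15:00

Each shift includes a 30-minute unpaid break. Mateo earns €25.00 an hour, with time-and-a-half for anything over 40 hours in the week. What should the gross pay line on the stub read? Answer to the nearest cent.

Tue: 09:55–17:11 = 7 h 16 min; less 30 min break → 6 h 46 min
Wed: 08:07–15:52 = 7 h 45 min; less 30 min break → 7 h 15 min
Thu: 05:34–15:43 = 10 h 9 min; less 30 min break → 9 h 39 min
Fri: 09:48–21:19 = 11 h 31 min; less 30 min break → 11 h 1 min
Sat: 06:30–17:15 = 10 h 45 min; less 30 min break → 10 h 15 min
Sun: 07:00–15:00 = 8 h 0 min; less 30 min break → 7 h 30 min
Total worked: 52 h 26 min = 3146 min.
Regular 40 h 0 min = 2400 min at €25.00/h; overtime 12 h 26 min = 746 min at €37.50/h.
Pay = (2400 × €25.00 + 746 × €37.50) ÷ 60 = €1466.25.

€1466.25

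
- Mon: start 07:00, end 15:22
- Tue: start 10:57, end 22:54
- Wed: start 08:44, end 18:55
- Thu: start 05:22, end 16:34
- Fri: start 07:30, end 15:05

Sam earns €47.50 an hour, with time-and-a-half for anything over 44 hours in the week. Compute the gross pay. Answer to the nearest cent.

€2466.44

Mon: 07:00–15:22 = 8 h 22 min
Tue: 10:57–22:54 = 11 h 57 min
Wed: 08:44–18:55 = 10 h 11 min
Thu: 05:22–16:34 = 11 h 12 min
Fri: 07:30–15:05 = 7 h 35 min
Total worked: 49 h 17 min = 2957 min.
Regular 44 h 0 min = 2640 min at €47.50/h; overtime 5 h 17 min = 317 min at €71.25/h.
Pay = (2640 × €47.50 + 317 × €71.25) ÷ 60 = €2466.44.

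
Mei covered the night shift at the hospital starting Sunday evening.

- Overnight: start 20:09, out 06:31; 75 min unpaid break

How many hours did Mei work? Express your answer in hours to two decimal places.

9.12 hours

Overnight: 20:09 → midnight = 3 h 51 min; midnight → 06:31 = 6 h 31 min; span 10 h 22 min; less 75 min break → 9 h 7 min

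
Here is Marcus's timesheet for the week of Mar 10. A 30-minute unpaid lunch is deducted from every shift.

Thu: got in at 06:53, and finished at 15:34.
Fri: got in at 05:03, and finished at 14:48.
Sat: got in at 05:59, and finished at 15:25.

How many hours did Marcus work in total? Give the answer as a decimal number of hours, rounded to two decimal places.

26.37 hours

Thu: 06:53–15:34 = 8 h 41 min; less 30 min break → 8 h 11 min
Fri: 05:03–14:48 = 9 h 45 min; less 30 min break → 9 h 15 min
Sat: 05:59–15:25 = 9 h 26 min; less 30 min break → 8 h 56 min
Total: 8 h 11 min + 9 h 15 min + 8 h 56 min = 26 h 22 min.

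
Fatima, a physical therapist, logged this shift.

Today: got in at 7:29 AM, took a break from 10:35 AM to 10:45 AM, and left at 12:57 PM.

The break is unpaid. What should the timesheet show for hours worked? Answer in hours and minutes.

5 h 18 min

Today: 7:29 AM–12:57 PM = 5 h 28 min; less 10 min break → 5 h 18 min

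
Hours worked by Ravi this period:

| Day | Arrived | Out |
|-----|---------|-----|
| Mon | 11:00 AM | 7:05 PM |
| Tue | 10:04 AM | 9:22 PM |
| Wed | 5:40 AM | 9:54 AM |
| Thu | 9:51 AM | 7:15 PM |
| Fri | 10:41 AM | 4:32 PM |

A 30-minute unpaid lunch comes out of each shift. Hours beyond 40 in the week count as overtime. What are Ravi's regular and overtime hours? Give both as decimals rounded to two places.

Mon: 11:00 AM–7:05 PM = 8 h 5 min; less 30 min break → 7 h 35 min
Tue: 10:04 AM–9:22 PM = 11 h 18 min; less 30 min break → 10 h 48 min
Wed: 5:40 AM–9:54 AM = 4 h 14 min; less 30 min break → 3 h 44 min
Thu: 9:51 AM–7:15 PM = 9 h 24 min; less 30 min break → 8 h 54 min
Fri: 10:41 AM–4:32 PM = 5 h 51 min; less 30 min break → 5 h 21 min
Total worked: 36 h 22 min = 36.37 h.
Threshold 40 h → overtime 0 h 0 min, regular 36 h 22 min.

Regular 36.37 hours, overtime 0.00 hours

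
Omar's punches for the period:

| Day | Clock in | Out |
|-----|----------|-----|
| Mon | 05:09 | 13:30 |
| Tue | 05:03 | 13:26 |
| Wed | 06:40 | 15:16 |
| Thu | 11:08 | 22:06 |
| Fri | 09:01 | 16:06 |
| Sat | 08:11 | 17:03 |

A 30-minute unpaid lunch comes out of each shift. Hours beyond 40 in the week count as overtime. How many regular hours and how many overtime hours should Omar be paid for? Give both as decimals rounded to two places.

Mon: 05:09–13:30 = 8 h 21 min; less 30 min break → 7 h 51 min
Tue: 05:03–13:26 = 8 h 23 min; less 30 min break → 7 h 53 min
Wed: 06:40–15:16 = 8 h 36 min; less 30 min break → 8 h 6 min
Thu: 11:08–22:06 = 10 h 58 min; less 30 min break → 10 h 28 min
Fri: 09:01–16:06 = 7 h 5 min; less 30 min break → 6 h 35 min
Sat: 08:11–17:03 = 8 h 52 min; less 30 min break → 8 h 22 min
Total worked: 49 h 15 min = 49.25 h.
Threshold 40 h → overtime 9 h 15 min, regular 40 h 0 min.

Regular 40.00 hours, overtime 9.25 hours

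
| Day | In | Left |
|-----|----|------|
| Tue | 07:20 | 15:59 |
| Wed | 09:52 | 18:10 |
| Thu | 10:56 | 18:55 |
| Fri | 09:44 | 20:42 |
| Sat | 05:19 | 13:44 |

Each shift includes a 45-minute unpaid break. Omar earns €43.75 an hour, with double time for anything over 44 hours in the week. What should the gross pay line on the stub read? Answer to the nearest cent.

€1774.79

Tue: 07:20–15:59 = 8 h 39 min; less 45 min break → 7 h 54 min
Wed: 09:52–18:10 = 8 h 18 min; less 45 min break → 7 h 33 min
Thu: 10:56–18:55 = 7 h 59 min; less 45 min break → 7 h 14 min
Fri: 09:44–20:42 = 10 h 58 min; less 45 min break → 10 h 13 min
Sat: 05:19–13:44 = 8 h 25 min; less 45 min break → 7 h 40 min
Total worked: 40 h 34 min = 2434 min.
Regular 40 h 34 min = 2434 min at €43.75/h; overtime 0 h 0 min = 0 min at €87.50/h.
Pay = (2434 × €43.75 + 0 × €87.50) ÷ 60 = €1774.79.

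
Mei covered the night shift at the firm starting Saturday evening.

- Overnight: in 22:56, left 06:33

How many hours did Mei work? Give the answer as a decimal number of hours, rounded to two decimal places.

7.62 hours

Overnight: 22:56 → midnight = 1 h 4 min; midnight → 06:33 = 6 h 33 min; span 7 h 37 min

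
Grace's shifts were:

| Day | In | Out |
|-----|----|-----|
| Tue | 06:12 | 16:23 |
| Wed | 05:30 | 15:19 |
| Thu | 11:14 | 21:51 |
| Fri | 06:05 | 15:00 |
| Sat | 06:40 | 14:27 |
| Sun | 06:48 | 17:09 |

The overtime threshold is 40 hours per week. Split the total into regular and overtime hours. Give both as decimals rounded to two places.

Tue: 06:12–16:23 = 10 h 11 min
Wed: 05:30–15:19 = 9 h 49 min
Thu: 11:14–21:51 = 10 h 37 min
Fri: 06:05–15:00 = 8 h 55 min
Sat: 06:40–14:27 = 7 h 47 min
Sun: 06:48–17:09 = 10 h 21 min
Total worked: 57 h 40 min = 57.67 h.
Threshold 40 h → overtime 17 h 40 min, regular 40 h 0 min.

Regular 40.00 hours, overtime 17.67 hours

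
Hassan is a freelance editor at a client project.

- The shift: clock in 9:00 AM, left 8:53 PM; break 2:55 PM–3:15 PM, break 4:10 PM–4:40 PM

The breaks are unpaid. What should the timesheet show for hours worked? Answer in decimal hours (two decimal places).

11.05 hours

The shift: 9:00 AM–8:53 PM = 11 h 53 min; less 50 min break → 11 h 3 min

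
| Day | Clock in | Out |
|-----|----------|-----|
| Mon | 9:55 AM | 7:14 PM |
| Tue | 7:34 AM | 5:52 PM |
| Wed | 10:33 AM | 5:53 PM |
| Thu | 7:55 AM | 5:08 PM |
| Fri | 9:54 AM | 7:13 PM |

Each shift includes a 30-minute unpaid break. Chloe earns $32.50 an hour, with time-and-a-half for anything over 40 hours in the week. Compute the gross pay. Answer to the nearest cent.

Mon: 9:55 AM–7:14 PM = 9 h 19 min; less 30 min break → 8 h 49 min
Tue: 7:34 AM–5:52 PM = 10 h 18 min; less 30 min break → 9 h 48 min
Wed: 10:33 AM–5:53 PM = 7 h 20 min; less 30 min break → 6 h 50 min
Thu: 7:55 AM–5:08 PM = 9 h 13 min; less 30 min break → 8 h 43 min
Fri: 9:54 AM–7:13 PM = 9 h 19 min; less 30 min break → 8 h 49 min
Total worked: 42 h 59 min = 2579 min.
Regular 40 h 0 min = 2400 min at $32.50/h; overtime 2 h 59 min = 179 min at $48.75/h.
Pay = (2400 × $32.50 + 179 × $48.75) ÷ 60 = $1445.44.

$1445.44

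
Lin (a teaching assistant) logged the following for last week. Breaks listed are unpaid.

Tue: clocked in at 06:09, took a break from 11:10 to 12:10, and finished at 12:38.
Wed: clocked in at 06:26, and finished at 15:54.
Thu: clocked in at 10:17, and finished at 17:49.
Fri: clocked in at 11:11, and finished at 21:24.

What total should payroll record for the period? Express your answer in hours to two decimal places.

Tue: 06:09–12:38 = 6 h 29 min; less 60 min break → 5 h 29 min
Wed: 06:26–15:54 = 9 h 28 min
Thu: 10:17–17:49 = 7 h 32 min
Fri: 11:11–21:24 = 10 h 13 min
Total: 5 h 29 min + 9 h 28 min + 7 h 32 min + 10 h 13 min = 32 h 42 min.

32.70 hours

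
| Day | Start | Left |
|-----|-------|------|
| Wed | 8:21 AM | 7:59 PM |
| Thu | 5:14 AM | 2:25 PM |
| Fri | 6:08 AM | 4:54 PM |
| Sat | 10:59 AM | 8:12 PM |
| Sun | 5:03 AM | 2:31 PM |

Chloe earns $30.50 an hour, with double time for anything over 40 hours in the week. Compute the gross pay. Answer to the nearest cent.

$1846.27

Wed: 8:21 AM–7:59 PM = 11 h 38 min
Thu: 5:14 AM–2:25 PM = 9 h 11 min
Fri: 6:08 AM–4:54 PM = 10 h 46 min
Sat: 10:59 AM–8:12 PM = 9 h 13 min
Sun: 5:03 AM–2:31 PM = 9 h 28 min
Total worked: 50 h 16 min = 3016 min.
Regular 40 h 0 min = 2400 min at $30.50/h; overtime 10 h 16 min = 616 min at $61.00/h.
Pay = (2400 × $30.50 + 616 × $61.00) ÷ 60 = $1846.27.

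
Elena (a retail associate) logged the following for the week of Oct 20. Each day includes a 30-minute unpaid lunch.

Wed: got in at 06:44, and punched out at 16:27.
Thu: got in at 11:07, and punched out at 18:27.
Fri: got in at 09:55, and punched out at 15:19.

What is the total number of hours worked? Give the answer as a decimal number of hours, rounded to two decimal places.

Wed: 06:44–16:27 = 9 h 43 min; less 30 min break → 9 h 13 min
Thu: 11:07–18:27 = 7 h 20 min; less 30 min break → 6 h 50 min
Fri: 09:55–15:19 = 5 h 24 min; less 30 min break → 4 h 54 min
Total: 9 h 13 min + 6 h 50 min + 4 h 54 min = 20 h 57 min.

20.95 hours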